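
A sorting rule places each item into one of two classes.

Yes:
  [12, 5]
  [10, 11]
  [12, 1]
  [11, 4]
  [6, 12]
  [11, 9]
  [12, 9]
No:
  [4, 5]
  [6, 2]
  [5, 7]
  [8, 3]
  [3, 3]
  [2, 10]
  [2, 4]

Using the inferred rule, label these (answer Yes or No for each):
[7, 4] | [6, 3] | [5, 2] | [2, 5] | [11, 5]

No, No, No, No, Yes

The common property of the 'Yes' items is: sum ≥ 13. No 'No' item has it.
[7, 4]: 7+4 = 11 — fails this test, so No. [6, 3]: 6+3 = 9 — fails this test, so No. [5, 2]: 5+2 = 7 — fails this test, so No. [2, 5]: 2+5 = 7 — fails this test, so No. [11, 5]: 11+5 = 16 — meets the rule, so Yes.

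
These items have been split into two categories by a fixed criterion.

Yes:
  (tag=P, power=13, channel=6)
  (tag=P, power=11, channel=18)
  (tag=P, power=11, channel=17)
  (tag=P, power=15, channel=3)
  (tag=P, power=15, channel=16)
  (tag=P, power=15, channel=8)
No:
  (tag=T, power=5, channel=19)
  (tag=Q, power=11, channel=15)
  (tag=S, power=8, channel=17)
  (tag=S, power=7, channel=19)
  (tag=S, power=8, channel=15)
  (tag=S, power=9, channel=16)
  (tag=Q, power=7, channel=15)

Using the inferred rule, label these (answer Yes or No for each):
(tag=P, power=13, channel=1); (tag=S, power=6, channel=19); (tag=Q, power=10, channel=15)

The classifier is using: tag is P.
(tag=P, power=13, channel=1) — tag is P, hence Yes.
(tag=S, power=6, channel=19) — tag is S, hence No.
(tag=Q, power=10, channel=15) — tag is Q, hence No.

Yes, No, No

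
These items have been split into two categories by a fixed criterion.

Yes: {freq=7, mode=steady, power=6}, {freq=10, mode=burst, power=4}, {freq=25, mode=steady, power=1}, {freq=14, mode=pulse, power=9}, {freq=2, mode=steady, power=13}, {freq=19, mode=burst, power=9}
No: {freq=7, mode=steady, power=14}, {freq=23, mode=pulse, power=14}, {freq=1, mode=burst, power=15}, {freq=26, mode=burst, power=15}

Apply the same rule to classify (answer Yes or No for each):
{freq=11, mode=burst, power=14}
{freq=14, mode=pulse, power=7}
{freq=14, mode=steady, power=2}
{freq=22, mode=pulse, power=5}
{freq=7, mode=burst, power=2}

The distinguishing property — power ≤ 13 — holds for all the 'Yes' cases and none of the 'No' cases.

No, Yes, Yes, Yes, Yes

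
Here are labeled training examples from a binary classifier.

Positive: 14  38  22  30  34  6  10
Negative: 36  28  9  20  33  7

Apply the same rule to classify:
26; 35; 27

Looking at the examples, the only property every 'Positive' case has and every 'Negative' case lacks is: ≡ 2 (mod 4).

Positive, Negative, Negative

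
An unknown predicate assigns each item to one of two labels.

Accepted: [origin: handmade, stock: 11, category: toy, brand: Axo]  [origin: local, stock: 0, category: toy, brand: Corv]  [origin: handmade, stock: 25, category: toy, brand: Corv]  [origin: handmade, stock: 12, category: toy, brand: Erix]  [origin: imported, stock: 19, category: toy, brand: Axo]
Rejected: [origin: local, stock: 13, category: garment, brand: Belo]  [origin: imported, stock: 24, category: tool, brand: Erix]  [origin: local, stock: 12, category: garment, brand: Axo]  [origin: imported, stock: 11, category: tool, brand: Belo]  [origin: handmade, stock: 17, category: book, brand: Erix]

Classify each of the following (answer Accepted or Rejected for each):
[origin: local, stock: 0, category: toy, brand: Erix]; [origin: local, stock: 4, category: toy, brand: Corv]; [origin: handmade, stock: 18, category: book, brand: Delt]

Accepted, Accepted, Rejected

The distinguishing property — category is toy — holds for all the 'Accepted' cases and none of the 'Rejected' cases.
[origin: local, stock: 0, category: toy, brand: Erix] — category is toy, hence Accepted.
[origin: local, stock: 4, category: toy, brand: Corv] — category is toy, hence Accepted.
[origin: handmade, stock: 18, category: book, brand: Delt] — category is book, hence Rejected.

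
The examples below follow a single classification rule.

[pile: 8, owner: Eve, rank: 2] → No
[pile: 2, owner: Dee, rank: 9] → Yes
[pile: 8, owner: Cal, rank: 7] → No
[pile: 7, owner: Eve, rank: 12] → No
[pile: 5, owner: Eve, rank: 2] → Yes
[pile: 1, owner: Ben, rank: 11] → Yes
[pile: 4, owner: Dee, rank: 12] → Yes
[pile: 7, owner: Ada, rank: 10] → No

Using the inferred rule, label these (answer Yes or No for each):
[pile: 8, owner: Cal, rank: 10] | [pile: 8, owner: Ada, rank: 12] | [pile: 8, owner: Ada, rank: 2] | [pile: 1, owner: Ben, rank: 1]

The classifier is using: pile ≤ 5.
No: [pile: 8, owner: Cal, rank: 10], since pile = 8. No: [pile: 8, owner: Ada, rank: 12], since pile = 8. No: [pile: 8, owner: Ada, rank: 2], since pile = 8. Yes: [pile: 1, owner: Ben, rank: 1], since pile = 1.

No, No, No, Yes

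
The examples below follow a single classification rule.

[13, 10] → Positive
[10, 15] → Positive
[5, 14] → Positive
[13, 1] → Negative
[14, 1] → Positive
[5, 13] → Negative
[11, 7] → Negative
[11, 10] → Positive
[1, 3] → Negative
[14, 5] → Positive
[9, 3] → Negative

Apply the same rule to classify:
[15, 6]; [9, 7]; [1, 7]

The classifier is using: sum is odd.

Positive, Negative, Negative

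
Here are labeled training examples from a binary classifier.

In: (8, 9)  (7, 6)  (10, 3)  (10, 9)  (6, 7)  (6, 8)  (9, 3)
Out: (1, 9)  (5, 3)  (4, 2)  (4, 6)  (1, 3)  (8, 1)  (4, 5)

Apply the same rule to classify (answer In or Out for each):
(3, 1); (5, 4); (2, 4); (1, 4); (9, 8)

The pattern is that an item is 'In' exactly when: sum ≥ 12.
(3, 1) → 3+1 = 4 → Out.
(5, 4) → 5+4 = 9 → Out.
(2, 4) → 2+4 = 6 → Out.
(1, 4) → 1+4 = 5 → Out.
(9, 8) → 9+8 = 17 → In.

Out, Out, Out, Out, In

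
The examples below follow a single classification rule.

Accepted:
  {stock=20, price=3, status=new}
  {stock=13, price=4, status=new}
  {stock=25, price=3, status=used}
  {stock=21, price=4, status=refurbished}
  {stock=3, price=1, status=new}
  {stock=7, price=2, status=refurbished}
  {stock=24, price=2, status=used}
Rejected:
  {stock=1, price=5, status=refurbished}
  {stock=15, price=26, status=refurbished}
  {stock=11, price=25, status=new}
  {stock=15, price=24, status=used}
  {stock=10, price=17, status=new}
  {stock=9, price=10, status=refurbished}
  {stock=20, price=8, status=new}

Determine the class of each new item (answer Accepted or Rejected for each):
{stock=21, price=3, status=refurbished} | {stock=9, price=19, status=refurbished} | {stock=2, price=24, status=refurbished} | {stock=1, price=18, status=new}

Accepted, Rejected, Rejected, Rejected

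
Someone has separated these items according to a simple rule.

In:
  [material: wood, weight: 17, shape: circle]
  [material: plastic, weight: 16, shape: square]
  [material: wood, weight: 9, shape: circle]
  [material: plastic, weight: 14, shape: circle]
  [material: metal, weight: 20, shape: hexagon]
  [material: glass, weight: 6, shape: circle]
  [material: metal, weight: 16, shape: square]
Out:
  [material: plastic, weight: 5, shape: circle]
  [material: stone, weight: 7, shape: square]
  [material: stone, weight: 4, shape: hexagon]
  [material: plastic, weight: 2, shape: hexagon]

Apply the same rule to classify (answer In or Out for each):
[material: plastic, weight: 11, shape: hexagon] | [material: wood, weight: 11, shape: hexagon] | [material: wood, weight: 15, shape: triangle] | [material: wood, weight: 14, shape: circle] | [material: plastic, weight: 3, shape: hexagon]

The rule appears to be: material is glass OR weight ≥ 9.
[material: plastic, weight: 11, shape: hexagon]: material is plastic, weight = 11, meets the rule → In.
[material: wood, weight: 11, shape: hexagon]: material is wood, weight = 11, meets the rule → In.
[material: wood, weight: 15, shape: triangle]: material is wood, weight = 15, meets the rule → In.
[material: wood, weight: 14, shape: circle]: material is wood, weight = 14, meets the rule → In.
[material: plastic, weight: 3, shape: hexagon]: material is plastic, weight = 3, fails the rule → Out.

In, In, In, In, Out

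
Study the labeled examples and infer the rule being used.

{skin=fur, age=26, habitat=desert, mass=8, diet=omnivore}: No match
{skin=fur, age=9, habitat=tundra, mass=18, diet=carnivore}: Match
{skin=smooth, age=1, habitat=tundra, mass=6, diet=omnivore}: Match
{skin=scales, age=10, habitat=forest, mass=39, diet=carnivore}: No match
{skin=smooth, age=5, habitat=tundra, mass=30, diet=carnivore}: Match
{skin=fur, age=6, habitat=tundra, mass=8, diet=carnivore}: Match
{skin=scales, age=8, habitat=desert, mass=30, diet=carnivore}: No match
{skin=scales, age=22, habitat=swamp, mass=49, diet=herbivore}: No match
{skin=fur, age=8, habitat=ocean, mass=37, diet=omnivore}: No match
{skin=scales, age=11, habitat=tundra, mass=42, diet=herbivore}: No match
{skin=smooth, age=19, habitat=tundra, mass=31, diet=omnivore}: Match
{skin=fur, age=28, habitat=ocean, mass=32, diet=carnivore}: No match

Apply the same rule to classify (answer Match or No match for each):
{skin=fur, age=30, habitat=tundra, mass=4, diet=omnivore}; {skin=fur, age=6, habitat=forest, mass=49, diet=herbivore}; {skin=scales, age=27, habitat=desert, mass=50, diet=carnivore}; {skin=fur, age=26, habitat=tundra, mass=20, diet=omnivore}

Match, No match, No match, Match

The rule appears to be: habitat is tundra AND mass ≤ 31.
{skin=fur, age=30, habitat=tundra, mass=4, diet=omnivore} — habitat is tundra, mass = 4, hence Match.
{skin=fur, age=6, habitat=forest, mass=49, diet=herbivore} — habitat is forest, mass = 49, hence No match.
{skin=scales, age=27, habitat=desert, mass=50, diet=carnivore} — habitat is desert, mass = 50, hence No match.
{skin=fur, age=26, habitat=tundra, mass=20, diet=omnivore} — habitat is tundra, mass = 20, hence Match.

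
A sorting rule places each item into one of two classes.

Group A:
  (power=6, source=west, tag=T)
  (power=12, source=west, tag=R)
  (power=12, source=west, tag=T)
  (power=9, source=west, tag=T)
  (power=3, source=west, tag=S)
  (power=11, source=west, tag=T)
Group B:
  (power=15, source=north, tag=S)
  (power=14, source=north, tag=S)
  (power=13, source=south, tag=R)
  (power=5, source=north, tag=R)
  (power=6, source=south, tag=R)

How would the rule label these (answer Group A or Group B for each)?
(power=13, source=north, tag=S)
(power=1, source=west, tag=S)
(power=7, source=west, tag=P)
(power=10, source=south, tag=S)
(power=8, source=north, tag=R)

The common property of the 'Group A' items is: source is west. No 'Group B' item has it.

Group B, Group A, Group A, Group B, Group B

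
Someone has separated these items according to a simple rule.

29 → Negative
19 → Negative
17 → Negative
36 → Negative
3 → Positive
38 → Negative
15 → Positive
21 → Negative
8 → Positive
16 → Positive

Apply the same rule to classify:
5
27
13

Positive, Negative, Positive

The classifier is using: at most 16.
5: Positive (5 ≤ 16). 27: Negative (27 > 16). 13: Positive (13 ≤ 16).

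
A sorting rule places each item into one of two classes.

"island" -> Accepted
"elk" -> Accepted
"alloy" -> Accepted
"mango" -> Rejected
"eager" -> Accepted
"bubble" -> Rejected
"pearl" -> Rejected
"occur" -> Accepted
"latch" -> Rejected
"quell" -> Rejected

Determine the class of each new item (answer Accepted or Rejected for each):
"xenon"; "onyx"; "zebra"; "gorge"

Rejected, Accepted, Rejected, Rejected

The pattern is that an item is 'Accepted' exactly when: starts with a vowel.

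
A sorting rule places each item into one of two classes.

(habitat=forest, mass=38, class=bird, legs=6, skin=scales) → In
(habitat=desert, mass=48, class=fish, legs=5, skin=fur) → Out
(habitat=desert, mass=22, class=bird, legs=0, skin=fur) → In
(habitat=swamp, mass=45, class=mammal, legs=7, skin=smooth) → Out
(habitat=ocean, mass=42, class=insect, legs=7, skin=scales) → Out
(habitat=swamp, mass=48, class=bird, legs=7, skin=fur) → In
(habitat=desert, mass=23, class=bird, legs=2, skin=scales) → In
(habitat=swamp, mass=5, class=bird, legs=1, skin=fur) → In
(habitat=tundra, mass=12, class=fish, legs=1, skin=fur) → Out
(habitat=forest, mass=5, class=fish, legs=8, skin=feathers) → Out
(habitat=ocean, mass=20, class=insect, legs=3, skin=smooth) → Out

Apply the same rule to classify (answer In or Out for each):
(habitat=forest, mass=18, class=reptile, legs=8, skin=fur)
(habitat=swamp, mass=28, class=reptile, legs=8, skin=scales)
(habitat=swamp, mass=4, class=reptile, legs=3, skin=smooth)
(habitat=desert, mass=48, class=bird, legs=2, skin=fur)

Out, Out, Out, In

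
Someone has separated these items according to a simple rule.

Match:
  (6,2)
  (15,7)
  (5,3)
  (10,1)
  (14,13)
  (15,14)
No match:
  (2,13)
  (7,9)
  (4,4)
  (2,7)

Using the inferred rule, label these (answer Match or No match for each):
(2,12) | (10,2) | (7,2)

No match, Match, Match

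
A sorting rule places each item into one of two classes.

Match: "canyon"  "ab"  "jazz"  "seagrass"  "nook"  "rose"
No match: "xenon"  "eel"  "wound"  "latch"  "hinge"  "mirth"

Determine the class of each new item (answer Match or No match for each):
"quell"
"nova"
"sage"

The pattern is that an item is 'Match' exactly when: even length.

No match, Match, Match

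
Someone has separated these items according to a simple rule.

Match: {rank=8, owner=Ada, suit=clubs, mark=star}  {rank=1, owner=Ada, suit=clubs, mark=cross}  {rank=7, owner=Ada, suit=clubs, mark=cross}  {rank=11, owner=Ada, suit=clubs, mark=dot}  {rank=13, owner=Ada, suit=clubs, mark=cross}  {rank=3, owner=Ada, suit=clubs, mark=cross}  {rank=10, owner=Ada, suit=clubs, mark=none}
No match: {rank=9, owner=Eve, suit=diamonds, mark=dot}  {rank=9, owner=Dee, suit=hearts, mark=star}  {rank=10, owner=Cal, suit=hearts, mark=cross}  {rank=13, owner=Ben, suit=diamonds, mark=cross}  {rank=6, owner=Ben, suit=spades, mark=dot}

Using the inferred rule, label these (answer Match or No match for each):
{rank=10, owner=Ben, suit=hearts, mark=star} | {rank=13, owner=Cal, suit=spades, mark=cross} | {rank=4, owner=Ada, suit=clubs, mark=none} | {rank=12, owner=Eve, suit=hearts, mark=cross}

One predicate separates the groups cleanly: owner is Ada.
{rank=10, owner=Ben, suit=hearts, mark=star}: No match (owner is Ben).
{rank=13, owner=Cal, suit=spades, mark=cross}: No match (owner is Cal).
{rank=4, owner=Ada, suit=clubs, mark=none}: Match (owner is Ada).
{rank=12, owner=Eve, suit=hearts, mark=cross}: No match (owner is Eve).

No match, No match, Match, No match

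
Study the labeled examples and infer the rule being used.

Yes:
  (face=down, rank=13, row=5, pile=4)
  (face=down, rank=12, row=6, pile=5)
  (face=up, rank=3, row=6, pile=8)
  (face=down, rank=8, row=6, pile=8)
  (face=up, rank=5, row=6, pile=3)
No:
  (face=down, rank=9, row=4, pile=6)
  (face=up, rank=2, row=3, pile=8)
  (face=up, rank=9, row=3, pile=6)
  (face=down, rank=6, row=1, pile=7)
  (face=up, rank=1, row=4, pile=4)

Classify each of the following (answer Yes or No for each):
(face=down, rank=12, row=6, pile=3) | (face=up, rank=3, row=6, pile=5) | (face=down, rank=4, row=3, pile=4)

The common property of the 'Yes' items is: row ≥ 5. No 'No' item has it.
(face=down, rank=12, row=6, pile=3) — row = 6, hence Yes.
(face=up, rank=3, row=6, pile=5) — row = 6, hence Yes.
(face=down, rank=4, row=3, pile=4) — row = 3, hence No.

Yes, Yes, No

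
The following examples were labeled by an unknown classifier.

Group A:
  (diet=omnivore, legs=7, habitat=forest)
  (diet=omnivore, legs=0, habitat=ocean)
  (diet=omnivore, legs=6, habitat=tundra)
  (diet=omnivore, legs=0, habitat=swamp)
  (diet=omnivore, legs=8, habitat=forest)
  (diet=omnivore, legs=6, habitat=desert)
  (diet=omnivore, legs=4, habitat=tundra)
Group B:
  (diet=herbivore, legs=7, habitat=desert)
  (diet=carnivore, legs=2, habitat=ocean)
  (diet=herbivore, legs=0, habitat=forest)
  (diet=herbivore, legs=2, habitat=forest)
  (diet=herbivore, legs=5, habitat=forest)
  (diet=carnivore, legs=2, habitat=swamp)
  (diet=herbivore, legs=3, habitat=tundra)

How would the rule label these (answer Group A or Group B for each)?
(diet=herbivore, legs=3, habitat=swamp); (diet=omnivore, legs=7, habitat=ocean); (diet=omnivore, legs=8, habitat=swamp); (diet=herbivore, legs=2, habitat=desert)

Group B, Group A, Group A, Group B

The distinguishing property — diet is omnivore — holds for all the 'Group A' cases and none of the 'Group B' cases.
(diet=herbivore, legs=3, habitat=swamp) → diet is herbivore → Group B.
(diet=omnivore, legs=7, habitat=ocean) → diet is omnivore → Group A.
(diet=omnivore, legs=8, habitat=swamp) → diet is omnivore → Group A.
(diet=herbivore, legs=2, habitat=desert) → diet is herbivore → Group B.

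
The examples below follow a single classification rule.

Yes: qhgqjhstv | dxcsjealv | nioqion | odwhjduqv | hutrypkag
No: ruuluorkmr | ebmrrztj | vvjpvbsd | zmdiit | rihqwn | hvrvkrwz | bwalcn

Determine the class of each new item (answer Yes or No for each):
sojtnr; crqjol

No, No

The distinguishing property — odd length — holds for all the 'Yes' cases and none of the 'No' cases.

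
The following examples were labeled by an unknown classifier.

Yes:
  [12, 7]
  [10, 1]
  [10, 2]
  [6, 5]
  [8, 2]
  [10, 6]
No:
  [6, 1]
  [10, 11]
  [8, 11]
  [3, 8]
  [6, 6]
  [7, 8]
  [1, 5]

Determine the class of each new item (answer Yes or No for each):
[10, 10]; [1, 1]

The classifier is using: first > second AND sum ≥ 10.
[10, 10]: No (10 = 10, 10+10 = 20).
[1, 1]: No (1 = 1, 1+1 = 2).

No, No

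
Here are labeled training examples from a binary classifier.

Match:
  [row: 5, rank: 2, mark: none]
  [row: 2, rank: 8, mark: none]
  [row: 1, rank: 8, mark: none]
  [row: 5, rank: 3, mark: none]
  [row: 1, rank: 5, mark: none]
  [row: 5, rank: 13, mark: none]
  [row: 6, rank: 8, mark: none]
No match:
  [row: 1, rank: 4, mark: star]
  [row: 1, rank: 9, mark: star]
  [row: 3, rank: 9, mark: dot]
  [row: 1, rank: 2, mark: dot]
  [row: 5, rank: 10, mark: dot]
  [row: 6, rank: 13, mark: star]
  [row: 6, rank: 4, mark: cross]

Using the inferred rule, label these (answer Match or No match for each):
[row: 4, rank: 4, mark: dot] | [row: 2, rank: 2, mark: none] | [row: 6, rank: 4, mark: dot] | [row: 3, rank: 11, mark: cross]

No match, Match, No match, No match

The simplest hypothesis consistent with all the labels is: mark is none.
No match: [row: 4, rank: 4, mark: dot], since mark is dot. Match: [row: 2, rank: 2, mark: none], since mark is none. No match: [row: 6, rank: 4, mark: dot], since mark is dot. No match: [row: 3, rank: 11, mark: cross], since mark is cross.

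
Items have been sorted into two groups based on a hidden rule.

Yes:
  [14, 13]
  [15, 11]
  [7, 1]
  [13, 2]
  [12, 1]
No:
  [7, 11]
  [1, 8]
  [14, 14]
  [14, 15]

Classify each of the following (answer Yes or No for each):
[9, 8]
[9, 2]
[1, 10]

Yes, Yes, No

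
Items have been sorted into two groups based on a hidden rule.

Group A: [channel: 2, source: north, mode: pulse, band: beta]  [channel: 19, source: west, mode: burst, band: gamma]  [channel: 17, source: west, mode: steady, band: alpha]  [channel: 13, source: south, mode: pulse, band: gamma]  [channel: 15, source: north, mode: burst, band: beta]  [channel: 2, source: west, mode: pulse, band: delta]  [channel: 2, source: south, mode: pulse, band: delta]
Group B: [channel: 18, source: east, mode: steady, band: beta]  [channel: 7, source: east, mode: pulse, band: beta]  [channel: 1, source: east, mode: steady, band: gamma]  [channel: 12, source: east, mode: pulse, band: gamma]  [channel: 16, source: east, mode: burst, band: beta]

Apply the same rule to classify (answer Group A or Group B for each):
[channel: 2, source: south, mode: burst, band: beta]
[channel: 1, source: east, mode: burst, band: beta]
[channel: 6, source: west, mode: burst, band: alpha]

Looking at the examples, the only property every 'Group A' case has and every 'Group B' case lacks is: source is not east.
[channel: 2, source: south, mode: burst, band: beta]: Group A (source is south).
[channel: 1, source: east, mode: burst, band: beta]: Group B (source is east).
[channel: 6, source: west, mode: burst, band: alpha]: Group A (source is west).

Group A, Group B, Group A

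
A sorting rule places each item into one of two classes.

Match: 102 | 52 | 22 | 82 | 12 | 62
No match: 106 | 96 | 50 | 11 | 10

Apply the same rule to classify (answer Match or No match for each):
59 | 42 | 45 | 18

The pattern is that an item is 'Match' exactly when: ends in digit 2.
59: last digit 9 — lacks this property, so No match.
42: last digit 2 — matches, so Match.
45: last digit 5 — lacks this property, so No match.
18: last digit 8 — lacks this property, so No match.

No match, Match, No match, No match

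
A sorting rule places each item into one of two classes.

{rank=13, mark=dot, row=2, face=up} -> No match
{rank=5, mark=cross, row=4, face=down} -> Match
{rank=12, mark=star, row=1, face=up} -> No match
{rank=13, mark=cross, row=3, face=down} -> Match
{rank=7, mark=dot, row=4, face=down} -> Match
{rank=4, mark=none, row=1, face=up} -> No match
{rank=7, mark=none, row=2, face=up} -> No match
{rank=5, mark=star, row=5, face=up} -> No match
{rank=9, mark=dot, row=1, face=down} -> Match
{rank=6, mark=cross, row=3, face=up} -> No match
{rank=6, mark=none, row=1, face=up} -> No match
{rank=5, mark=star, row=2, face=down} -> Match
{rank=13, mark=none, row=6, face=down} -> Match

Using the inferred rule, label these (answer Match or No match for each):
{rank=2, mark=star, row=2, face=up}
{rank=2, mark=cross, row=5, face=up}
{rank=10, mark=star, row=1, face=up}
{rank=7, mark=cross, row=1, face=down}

No match, No match, No match, Match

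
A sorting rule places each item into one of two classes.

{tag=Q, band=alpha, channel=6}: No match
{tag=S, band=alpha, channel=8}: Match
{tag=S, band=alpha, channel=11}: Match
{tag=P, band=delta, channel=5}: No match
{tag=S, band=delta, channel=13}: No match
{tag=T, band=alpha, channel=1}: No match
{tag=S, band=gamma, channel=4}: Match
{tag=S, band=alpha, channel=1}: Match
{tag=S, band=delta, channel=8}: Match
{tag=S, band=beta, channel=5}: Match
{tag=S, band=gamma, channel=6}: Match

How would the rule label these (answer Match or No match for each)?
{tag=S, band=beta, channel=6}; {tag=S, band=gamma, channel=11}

The common property of the 'Match' items is: tag is S AND channel ≤ 11. No 'No match' item has it.
{tag=S, band=beta, channel=6}: tag is S, channel = 6 — satisfies this, so Match.
{tag=S, band=gamma, channel=11}: tag is S, channel = 11 — satisfies this, so Match.

Match, Match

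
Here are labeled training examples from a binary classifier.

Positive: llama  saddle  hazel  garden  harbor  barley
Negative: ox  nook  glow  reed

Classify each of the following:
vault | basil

Positive, Positive

Rule: contains 'a'. This holds for each 'Positive' example and fails for each 'Negative' one.
vault → has 'a' → Positive. basil → has 'a' → Positive.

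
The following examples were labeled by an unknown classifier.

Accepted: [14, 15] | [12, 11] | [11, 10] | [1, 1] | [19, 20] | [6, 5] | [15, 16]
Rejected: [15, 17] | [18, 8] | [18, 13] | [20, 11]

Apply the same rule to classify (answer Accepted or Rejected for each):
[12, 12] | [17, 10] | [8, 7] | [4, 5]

The simplest hypothesis consistent with all the labels is: |first − second| ≤ 1.
[12, 12]: |12−12| = 0, checks out → Accepted. [17, 10]: |17−10| = 7, lacks this property → Rejected. [8, 7]: |8−7| = 1, checks out → Accepted. [4, 5]: |4−5| = 1, checks out → Accepted.

Accepted, Rejected, Accepted, Accepted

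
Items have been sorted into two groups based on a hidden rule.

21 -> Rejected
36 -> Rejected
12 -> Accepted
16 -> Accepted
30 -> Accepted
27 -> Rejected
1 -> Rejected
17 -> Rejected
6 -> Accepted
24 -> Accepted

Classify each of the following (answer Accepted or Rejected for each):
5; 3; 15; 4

The classifier is using: even AND at most 30.

Rejected, Rejected, Rejected, Accepted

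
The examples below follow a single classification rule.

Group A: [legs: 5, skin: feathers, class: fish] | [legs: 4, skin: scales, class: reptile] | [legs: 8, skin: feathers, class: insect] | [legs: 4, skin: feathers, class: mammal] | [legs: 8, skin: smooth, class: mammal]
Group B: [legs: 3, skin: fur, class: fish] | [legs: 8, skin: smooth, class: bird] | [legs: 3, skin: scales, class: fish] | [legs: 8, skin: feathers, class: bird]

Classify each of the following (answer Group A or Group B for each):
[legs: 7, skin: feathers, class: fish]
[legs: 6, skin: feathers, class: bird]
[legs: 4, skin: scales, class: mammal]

All 'Group A' examples share one property — class is not bird AND legs ≥ 4 — and every 'Group B' example lacks it.
[legs: 7, skin: feathers, class: fish] — class is fish, legs = 7, hence Group A. [legs: 6, skin: feathers, class: bird] — class is bird, legs = 6, hence Group B. [legs: 4, skin: scales, class: mammal] — class is mammal, legs = 4, hence Group A.

Group A, Group B, Group A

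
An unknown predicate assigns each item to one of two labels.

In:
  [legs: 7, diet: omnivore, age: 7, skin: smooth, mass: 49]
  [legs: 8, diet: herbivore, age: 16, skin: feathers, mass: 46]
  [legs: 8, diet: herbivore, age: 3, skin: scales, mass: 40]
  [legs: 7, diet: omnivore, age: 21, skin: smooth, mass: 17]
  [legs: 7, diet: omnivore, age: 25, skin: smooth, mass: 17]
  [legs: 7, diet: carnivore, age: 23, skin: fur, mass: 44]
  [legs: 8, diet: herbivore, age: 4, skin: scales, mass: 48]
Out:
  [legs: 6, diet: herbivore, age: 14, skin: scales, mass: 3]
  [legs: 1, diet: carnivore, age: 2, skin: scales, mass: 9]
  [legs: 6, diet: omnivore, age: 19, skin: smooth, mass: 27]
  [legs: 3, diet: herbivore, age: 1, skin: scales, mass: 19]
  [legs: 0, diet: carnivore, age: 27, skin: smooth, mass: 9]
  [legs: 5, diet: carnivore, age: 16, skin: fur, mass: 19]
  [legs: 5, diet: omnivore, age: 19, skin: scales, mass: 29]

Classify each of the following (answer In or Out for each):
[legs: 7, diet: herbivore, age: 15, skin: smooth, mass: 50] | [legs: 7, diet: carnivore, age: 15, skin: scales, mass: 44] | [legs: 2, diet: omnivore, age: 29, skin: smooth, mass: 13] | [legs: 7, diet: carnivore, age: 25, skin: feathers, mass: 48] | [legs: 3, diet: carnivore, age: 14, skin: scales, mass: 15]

The pattern is that an item is 'In' exactly when: legs ≥ 7.
[legs: 7, diet: herbivore, age: 15, skin: smooth, mass: 50] → legs = 7 → In.
[legs: 7, diet: carnivore, age: 15, skin: scales, mass: 44] → legs = 7 → In.
[legs: 2, diet: omnivore, age: 29, skin: smooth, mass: 13] → legs = 2 → Out.
[legs: 7, diet: carnivore, age: 25, skin: feathers, mass: 48] → legs = 7 → In.
[legs: 3, diet: carnivore, age: 14, skin: scales, mass: 15] → legs = 3 → Out.

In, In, Out, In, Out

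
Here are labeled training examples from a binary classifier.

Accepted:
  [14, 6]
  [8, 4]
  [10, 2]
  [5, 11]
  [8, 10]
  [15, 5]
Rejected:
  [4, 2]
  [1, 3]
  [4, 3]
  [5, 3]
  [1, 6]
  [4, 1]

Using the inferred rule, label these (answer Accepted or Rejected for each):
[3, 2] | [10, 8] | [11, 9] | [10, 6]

Rejected, Accepted, Accepted, Accepted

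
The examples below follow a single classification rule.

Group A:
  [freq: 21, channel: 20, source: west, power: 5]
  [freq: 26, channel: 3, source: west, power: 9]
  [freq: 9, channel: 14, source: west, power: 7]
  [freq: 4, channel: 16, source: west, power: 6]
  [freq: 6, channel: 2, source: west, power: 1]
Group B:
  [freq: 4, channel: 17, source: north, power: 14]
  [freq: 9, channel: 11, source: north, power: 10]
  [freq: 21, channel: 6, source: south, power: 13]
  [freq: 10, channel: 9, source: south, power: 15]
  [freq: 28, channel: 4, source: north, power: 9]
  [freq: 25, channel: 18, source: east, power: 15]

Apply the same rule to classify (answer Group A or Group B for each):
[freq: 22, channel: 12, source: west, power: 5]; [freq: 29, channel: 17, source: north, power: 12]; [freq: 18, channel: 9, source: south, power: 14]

Group A, Group B, Group B

Every 'Group A' example satisfies: source is west. None of the 'Group B' examples do.
[freq: 22, channel: 12, source: west, power: 5]: Group A (source is west).
[freq: 29, channel: 17, source: north, power: 12]: Group B (source is north).
[freq: 18, channel: 9, source: south, power: 14]: Group B (source is south).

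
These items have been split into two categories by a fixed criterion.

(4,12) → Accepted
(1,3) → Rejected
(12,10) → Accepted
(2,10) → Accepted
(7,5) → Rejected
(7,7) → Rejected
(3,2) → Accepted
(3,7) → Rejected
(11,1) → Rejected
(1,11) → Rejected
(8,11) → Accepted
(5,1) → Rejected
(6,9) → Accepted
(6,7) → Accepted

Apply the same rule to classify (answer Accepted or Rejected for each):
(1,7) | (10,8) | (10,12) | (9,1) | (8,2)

Checking candidate rules against both groups, what survives is: product is even.
(1,7) → 1·7 = 7 → Rejected.
(10,8) → 10·8 = 80 → Accepted.
(10,12) → 10·12 = 120 → Accepted.
(9,1) → 9·1 = 9 → Rejected.
(8,2) → 8·2 = 16 → Accepted.

Rejected, Accepted, Accepted, Rejected, Accepted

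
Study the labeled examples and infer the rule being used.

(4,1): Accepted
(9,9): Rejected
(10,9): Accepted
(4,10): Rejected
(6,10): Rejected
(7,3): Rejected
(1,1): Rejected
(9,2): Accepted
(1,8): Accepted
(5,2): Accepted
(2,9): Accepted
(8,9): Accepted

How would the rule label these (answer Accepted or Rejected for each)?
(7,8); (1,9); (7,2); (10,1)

Accepted, Rejected, Accepted, Accepted

A rule that fits every label: sum is odd — true of each 'Accepted' example, false of each 'Rejected' one.
(7,8): 7+8 = 15, has this property → Accepted. (1,9): 1+9 = 10, doesn't qualify → Rejected. (7,2): 7+2 = 9, has this property → Accepted. (10,1): 10+1 = 11, has this property → Accepted.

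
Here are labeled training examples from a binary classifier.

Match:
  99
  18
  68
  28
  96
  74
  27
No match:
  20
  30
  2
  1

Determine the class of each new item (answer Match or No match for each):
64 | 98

All 'Match' examples share one property — digit sum ≥ 4 — and every 'No match' example lacks it.

Match, Match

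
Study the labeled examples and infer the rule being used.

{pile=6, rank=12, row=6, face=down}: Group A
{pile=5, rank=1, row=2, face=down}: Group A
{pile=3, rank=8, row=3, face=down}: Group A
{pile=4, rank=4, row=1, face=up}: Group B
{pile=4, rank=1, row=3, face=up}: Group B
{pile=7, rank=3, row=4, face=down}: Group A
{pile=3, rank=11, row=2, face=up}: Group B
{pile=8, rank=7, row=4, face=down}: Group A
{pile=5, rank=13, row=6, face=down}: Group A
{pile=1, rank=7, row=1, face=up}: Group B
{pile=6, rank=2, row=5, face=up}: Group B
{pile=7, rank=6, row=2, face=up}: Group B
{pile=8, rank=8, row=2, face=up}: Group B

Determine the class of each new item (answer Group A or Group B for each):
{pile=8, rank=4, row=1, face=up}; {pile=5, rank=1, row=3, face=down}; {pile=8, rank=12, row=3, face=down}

Group B, Group A, Group A

The rule appears to be: face is down.
{pile=8, rank=4, row=1, face=up}: face is up, doesn't match → Group B.
{pile=5, rank=1, row=3, face=down}: face is down, fits → Group A.
{pile=8, rank=12, row=3, face=down}: face is down, fits → Group A.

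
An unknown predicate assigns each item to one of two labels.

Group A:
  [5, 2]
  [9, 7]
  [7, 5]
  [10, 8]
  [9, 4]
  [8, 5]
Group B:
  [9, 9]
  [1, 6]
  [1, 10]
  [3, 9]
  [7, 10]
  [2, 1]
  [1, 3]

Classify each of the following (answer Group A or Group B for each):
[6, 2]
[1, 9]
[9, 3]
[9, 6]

The pattern is that an item is 'Group A' exactly when: first > second AND sum ≥ 4.
Group A: [6, 2], since 6 > 2, 6+2 = 8.
Group B: [1, 9], since 1 < 9, 1+9 = 10.
Group A: [9, 3], since 9 > 3, 9+3 = 12.
Group A: [9, 6], since 9 > 6, 9+6 = 15.

Group A, Group B, Group A, Group A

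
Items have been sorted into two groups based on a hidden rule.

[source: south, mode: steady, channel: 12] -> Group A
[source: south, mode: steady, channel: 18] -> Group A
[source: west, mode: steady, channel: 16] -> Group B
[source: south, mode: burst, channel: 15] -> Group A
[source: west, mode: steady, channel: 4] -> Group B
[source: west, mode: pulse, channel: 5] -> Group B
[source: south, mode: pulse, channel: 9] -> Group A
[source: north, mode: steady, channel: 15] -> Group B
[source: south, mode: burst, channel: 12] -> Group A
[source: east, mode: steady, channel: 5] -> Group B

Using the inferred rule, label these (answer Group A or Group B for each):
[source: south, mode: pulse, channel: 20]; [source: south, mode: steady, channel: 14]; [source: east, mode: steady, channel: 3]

A rule that fits every label: source is south — true of each 'Group A' example, false of each 'Group B' one.
Group A: [source: south, mode: pulse, channel: 20], since source is south.
Group A: [source: south, mode: steady, channel: 14], since source is south.
Group B: [source: east, mode: steady, channel: 3], since source is east.

Group A, Group A, Group B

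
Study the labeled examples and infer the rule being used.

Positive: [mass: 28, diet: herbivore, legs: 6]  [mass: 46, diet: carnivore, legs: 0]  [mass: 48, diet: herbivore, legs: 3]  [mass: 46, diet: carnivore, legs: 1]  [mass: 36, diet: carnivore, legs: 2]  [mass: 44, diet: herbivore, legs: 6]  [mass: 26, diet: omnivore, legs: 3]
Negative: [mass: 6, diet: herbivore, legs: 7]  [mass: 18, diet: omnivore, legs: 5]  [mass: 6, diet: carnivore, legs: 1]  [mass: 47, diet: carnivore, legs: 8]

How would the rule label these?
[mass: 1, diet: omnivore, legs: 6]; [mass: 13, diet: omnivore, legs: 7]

Negative, Negative

Rule: legs ≤ 6 AND mass ≥ 26. This holds for each 'Positive' example and fails for each 'Negative' one.
[mass: 1, diet: omnivore, legs: 6]: Negative (legs = 6, mass = 1).
[mass: 13, diet: omnivore, legs: 7]: Negative (legs = 7, mass = 13).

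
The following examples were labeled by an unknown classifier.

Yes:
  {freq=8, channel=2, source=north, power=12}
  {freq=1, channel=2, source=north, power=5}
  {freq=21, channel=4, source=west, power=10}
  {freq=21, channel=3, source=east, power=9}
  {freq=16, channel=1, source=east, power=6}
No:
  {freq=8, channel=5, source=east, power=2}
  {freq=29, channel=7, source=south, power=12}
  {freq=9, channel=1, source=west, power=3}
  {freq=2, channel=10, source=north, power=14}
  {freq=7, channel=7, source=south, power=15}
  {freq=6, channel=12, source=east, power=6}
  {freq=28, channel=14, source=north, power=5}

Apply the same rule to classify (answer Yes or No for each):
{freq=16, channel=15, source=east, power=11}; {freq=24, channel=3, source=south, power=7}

All 'Yes' examples share one property — power ≥ 5 AND channel ≤ 4 — and every 'No' example lacks it.
{freq=16, channel=15, source=east, power=11} → power = 11, channel = 15 → No. {freq=24, channel=3, source=south, power=7} → power = 7, channel = 3 → Yes.

No, Yes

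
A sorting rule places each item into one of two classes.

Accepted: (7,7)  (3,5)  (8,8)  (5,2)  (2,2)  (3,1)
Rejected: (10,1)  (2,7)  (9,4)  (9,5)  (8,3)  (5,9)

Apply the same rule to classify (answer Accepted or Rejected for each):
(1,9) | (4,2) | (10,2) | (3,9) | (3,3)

The pattern is that an item is 'Accepted' exactly when: |first − second| ≤ 3.
(1,9): |1−9| = 8, doesn't match → Rejected. (4,2): |4−2| = 2, has this property → Accepted. (10,2): |10−2| = 8, doesn't match → Rejected. (3,9): |3−9| = 6, doesn't match → Rejected. (3,3): |3−3| = 0, has this property → Accepted.

Rejected, Accepted, Rejected, Rejected, Accepted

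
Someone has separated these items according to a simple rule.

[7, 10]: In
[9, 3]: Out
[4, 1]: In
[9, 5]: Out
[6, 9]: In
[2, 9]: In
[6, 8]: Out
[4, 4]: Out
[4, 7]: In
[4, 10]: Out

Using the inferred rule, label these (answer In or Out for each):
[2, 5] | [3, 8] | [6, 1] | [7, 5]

In, In, In, Out

A rule that fits every label: sum is odd — true of each 'In' example, false of each 'Out' one.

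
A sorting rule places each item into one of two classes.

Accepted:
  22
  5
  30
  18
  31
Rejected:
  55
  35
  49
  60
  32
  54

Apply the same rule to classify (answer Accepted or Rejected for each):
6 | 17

The simplest hypothesis consistent with all the labels is: at most 31.
6 — 6 ≤ 31, hence Accepted.
17 — 17 ≤ 31, hence Accepted.

Accepted, Accepted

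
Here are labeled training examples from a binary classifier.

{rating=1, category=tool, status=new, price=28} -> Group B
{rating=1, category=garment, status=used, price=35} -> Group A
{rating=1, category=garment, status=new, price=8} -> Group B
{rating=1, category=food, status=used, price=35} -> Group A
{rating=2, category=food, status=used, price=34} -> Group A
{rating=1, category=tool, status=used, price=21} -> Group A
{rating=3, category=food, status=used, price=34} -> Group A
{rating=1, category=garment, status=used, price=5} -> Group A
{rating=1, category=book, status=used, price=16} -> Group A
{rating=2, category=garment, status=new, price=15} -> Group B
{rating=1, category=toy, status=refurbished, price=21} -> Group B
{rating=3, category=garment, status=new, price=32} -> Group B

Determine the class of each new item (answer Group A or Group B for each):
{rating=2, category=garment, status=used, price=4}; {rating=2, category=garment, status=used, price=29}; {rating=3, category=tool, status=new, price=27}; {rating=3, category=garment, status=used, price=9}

Group A, Group A, Group B, Group A

The rule appears to be: status is used.
{rating=2, category=garment, status=used, price=4} — status is used, hence Group A.
{rating=2, category=garment, status=used, price=29} — status is used, hence Group A.
{rating=3, category=tool, status=new, price=27} — status is new, hence Group B.
{rating=3, category=garment, status=used, price=9} — status is used, hence Group A.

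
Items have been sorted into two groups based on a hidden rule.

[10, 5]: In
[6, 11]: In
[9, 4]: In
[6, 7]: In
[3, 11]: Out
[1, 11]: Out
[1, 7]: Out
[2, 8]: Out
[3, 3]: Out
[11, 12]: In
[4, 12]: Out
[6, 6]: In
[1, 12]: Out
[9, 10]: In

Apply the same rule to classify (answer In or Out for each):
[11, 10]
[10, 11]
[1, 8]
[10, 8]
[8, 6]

In, In, Out, In, In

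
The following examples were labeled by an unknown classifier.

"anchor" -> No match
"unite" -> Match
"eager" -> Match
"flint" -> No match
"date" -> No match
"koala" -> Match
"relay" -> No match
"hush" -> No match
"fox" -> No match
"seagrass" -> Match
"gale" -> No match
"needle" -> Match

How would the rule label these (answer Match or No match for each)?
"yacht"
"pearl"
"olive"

One predicate separates the groups cleanly: has ≥ 3 vowels.

No match, No match, Match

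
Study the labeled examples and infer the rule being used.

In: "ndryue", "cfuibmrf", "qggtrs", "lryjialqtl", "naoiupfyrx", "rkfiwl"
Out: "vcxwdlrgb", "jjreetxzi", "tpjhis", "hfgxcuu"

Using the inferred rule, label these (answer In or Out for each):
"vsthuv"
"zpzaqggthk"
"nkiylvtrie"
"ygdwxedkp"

Out, Out, In, Out

The simplest hypothesis consistent with all the labels is: even length AND contains 'r'.
"vsthuv" — length 6, no 'r', hence Out. "zpzaqggthk" — length 10, no 'r', hence Out. "nkiylvtrie" — length 10, has 'r', hence In. "ygdwxedkp" — length 9, no 'r', hence Out.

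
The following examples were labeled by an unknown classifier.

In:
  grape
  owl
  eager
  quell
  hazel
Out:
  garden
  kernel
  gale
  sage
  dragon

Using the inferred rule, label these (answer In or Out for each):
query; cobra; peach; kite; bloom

The distinguishing property — odd length — holds for all the 'In' cases and none of the 'Out' cases.
query: In (length 5).
cobra: In (length 5).
peach: In (length 5).
kite: Out (length 4).
bloom: In (length 5).

In, In, In, Out, In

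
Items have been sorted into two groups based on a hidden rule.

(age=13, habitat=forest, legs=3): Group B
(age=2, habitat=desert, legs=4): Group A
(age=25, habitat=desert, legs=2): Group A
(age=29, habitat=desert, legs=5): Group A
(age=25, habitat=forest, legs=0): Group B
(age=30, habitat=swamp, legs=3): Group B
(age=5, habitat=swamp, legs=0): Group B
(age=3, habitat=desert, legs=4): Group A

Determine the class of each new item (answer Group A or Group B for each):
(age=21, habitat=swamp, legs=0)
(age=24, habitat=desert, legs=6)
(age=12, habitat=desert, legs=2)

Group B, Group A, Group A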